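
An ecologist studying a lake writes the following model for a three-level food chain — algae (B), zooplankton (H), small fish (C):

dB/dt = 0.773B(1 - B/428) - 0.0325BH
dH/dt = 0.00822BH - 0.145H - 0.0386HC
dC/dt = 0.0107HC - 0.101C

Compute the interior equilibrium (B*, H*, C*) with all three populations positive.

From dC/dt = 0: 0.0107H* = 0.101, so H* = 9.44.
From dB/dt = 0: 0.773(1 - B*/428) = 0.0325·9.44, giving B* = 428·(1 - 0.397) = 258.
From dH/dt = 0: 0.00822·258 - 0.145 = 0.0386C*, so C* = 1.98/0.0386 = 51.2.

B* ≈ 258, H* ≈ 9.44, C* ≈ 51.2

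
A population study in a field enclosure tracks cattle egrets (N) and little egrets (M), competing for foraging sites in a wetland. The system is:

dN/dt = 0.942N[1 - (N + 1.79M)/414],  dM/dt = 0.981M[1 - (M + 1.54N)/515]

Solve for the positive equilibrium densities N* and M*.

N* ≈ 289, M* ≈ 69.8

Setting both brackets to zero gives the nullclines N + 1.79M = 414 and 1.54N + M = 515.
Substituting M = 515 - 1.54N into the first: N(1 - 1.79·1.54) = 414 - 1.79·515.
So N* = -508/-1.76 = 289, and then M* = 515 - 1.54·289 = 69.8.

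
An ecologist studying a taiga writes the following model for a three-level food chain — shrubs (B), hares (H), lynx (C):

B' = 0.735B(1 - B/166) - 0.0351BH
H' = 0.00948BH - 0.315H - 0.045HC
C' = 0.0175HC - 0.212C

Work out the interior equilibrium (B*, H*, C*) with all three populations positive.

B* ≈ 70, H* ≈ 12.1, C* ≈ 7.74

From dC/dt = 0: 0.0175H* = 0.212, so H* = 12.1.
From dB/dt = 0: 0.735(1 - B*/166) = 0.0351·12.1, giving B* = 166·(1 - 0.579) = 70.
From dH/dt = 0: 0.00948·70 - 0.315 = 0.045C*, so C* = 0.348/0.045 = 7.74.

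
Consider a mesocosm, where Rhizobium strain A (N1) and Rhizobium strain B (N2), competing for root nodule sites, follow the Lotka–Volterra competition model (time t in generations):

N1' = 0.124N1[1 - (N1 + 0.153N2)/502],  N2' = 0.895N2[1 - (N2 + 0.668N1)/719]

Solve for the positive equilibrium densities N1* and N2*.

Setting both brackets to zero gives the nullclines N1 + 0.153N2 = 502 and 0.668N1 + N2 = 719.
Substituting N2 = 719 - 0.668N1 into the first: N1(1 - 0.153·0.668) = 502 - 0.153·719.
So N1* = 392/0.898 = 437, and then N2* = 719 - 0.668·437 = 427.

N1* ≈ 437, N2* ≈ 427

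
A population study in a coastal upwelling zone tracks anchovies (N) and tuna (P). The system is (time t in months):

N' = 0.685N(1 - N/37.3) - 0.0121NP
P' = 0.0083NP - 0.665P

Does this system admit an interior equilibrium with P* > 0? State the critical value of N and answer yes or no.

The predator equation gives dP/dt > 0 only when N > 0.665/0.0083 = 80.1.
Without the predator, N → K = 37.3. Since 37.3 < 80.1, the predator cannot invade.

Threshold N = 80.1; K < 80.1, so no, the predator goes extinct.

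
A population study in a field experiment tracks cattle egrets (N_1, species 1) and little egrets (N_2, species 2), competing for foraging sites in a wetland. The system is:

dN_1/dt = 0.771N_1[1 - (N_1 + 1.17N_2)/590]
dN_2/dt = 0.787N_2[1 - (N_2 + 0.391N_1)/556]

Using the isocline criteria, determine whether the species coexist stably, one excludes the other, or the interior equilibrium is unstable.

Compare the nullcline intercepts: K1/α12 = 590/1.17 = 504 < K2 = 556; K2/α21 = 556/0.391 = 1420 > K1 = 590.
Since the inequalities point opposite ways, species 2 can invade but species 1 cannot.

species 2 excludes species 1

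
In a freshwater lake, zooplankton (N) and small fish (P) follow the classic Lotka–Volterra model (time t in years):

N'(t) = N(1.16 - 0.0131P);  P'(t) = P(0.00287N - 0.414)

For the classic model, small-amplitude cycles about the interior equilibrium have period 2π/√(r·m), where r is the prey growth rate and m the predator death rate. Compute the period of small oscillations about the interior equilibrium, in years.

Here r = 1.16 and m = 0.414, so r·m = 0.48.
ω = √0.48 = 0.693 per year, hence T = 2π/ω ≈ 9.07 years.

T ≈ 9.07 years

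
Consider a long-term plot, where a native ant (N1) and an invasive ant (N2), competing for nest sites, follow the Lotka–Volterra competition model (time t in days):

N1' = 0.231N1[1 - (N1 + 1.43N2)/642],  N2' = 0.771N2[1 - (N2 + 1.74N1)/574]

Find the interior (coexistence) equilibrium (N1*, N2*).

N1* ≈ 120, N2* ≈ 365

Setting both brackets to zero gives the nullclines N1 + 1.43N2 = 642 and 1.74N1 + N2 = 574.
Substituting N2 = 574 - 1.74N1 into the first: N1(1 - 1.43·1.74) = 642 - 1.43·574.
So N1* = -179/-1.49 = 120, and then N2* = 574 - 1.74·120 = 365.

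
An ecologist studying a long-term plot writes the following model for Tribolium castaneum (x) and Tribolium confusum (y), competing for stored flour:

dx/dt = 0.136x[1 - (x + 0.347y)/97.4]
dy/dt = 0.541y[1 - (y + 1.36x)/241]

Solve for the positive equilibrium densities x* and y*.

Setting both brackets to zero gives the nullclines x + 0.347y = 97.4 and 1.36x + y = 241.
Substituting y = 241 - 1.36x into the first: x(1 - 0.347·1.36) = 97.4 - 0.347·241.
So x* = 13.8/0.528 = 26.1, and then y* = 241 - 1.36·26.1 = 206.

x* ≈ 26.1, y* ≈ 206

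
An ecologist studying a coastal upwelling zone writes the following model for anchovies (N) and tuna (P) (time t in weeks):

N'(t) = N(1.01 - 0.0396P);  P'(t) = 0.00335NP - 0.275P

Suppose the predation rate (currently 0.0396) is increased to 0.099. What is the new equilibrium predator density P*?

P* ≈ 10.2

At the interior fixed point, setting dN/dt = 0 with N > 0 fixes P* = (prey growth rate)/(NP coefficient) — independent of the other coefficients.
With the change, P* = 1.01/0.099 = 10.2; it falls from 25.5.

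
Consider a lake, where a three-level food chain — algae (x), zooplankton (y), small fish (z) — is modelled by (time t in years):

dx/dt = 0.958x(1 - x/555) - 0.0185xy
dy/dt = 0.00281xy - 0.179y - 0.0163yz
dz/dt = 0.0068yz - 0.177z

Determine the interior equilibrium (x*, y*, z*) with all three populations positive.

From dz/dt = 0: 0.0068y* = 0.177, so y* = 26.
From dx/dt = 0: 0.958(1 - x*/555) = 0.0185·26, giving x* = 555·(1 - 0.503) = 276.
From dy/dt = 0: 0.00281·276 - 0.179 = 0.0163z*, so z* = 0.597/0.0163 = 36.6.

x* ≈ 276, y* ≈ 26, z* ≈ 36.6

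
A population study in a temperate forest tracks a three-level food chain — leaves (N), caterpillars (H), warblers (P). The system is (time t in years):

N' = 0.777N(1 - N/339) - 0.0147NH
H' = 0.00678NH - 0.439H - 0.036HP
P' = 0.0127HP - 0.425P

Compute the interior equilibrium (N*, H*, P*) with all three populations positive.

N* ≈ 124, H* ≈ 33.5, P* ≈ 11.2

From dP/dt = 0: 0.0127H* = 0.425, so H* = 33.5.
From dN/dt = 0: 0.777(1 - N*/339) = 0.0147·33.5, giving N* = 339·(1 - 0.633) = 124.
From dH/dt = 0: 0.00678·124 - 0.439 = 0.036P*, so P* = 0.404/0.036 = 11.2.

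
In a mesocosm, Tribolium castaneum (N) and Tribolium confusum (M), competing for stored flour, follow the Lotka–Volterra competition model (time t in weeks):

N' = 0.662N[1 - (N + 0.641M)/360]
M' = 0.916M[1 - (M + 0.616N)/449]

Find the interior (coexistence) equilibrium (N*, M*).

Setting both brackets to zero gives the nullclines N + 0.641M = 360 and 0.616N + M = 449.
Substituting M = 449 - 0.616N into the first: N(1 - 0.641·0.616) = 360 - 0.641·449.
So N* = 72.2/0.605 = 119, and then M* = 449 - 0.616·119 = 376.

N* ≈ 119, M* ≈ 376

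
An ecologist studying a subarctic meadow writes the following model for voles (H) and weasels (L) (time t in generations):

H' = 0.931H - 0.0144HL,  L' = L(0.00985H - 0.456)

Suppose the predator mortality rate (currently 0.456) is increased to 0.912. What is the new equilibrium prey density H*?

At the interior fixed point, setting dL/dt = 0 with L > 0 fixes H* = (predator death rate)/(HL coefficient) — independent of the other coefficients.
With the change, H* = 0.912/0.00985 = 92.6; it rises from 46.3.

H* ≈ 92.6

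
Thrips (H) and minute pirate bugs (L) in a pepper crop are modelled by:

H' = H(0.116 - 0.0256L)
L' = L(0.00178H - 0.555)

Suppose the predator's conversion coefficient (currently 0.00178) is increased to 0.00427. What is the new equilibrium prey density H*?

H* ≈ 130

At the interior fixed point, setting dL/dt = 0 with L > 0 fixes H* = (predator death rate)/(HL coefficient) — independent of the other coefficients.
With the change, H* = 0.555/0.00427 = 130; it falls from 312.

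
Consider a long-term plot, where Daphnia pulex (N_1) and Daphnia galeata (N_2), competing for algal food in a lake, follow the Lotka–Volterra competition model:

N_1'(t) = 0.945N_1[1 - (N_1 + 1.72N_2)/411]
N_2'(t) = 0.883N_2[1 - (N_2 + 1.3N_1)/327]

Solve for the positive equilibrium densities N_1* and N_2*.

N_1* ≈ 123, N_2* ≈ 168

Setting both brackets to zero gives the nullclines N_1 + 1.72N_2 = 411 and 1.3N_1 + N_2 = 327.
Substituting N_2 = 327 - 1.3N_1 into the first: N_1(1 - 1.72·1.3) = 411 - 1.72·327.
So N_1* = -151/-1.24 = 123, and then N_2* = 327 - 1.3·123 = 168.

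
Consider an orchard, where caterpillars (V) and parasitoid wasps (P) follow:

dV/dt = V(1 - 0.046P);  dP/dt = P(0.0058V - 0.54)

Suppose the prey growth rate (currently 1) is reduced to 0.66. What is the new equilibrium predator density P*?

At the interior fixed point, setting dV/dt = 0 with V > 0 fixes P* = (prey growth rate)/(VP coefficient) — independent of the other coefficients.
With the change, P* = 0.66/0.046 = 14.3; it falls from 21.7.

P* ≈ 14.3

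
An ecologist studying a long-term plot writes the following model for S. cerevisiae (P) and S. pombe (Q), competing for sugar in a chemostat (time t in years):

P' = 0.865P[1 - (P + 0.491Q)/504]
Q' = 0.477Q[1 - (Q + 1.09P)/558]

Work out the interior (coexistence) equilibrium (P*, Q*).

Setting both brackets to zero gives the nullclines P + 0.491Q = 504 and 1.09P + Q = 558.
Substituting Q = 558 - 1.09P into the first: P(1 - 0.491·1.09) = 504 - 0.491·558.
So P* = 230/0.465 = 495, and then Q* = 558 - 1.09·495 = 18.6.

P* ≈ 495, Q* ≈ 18.6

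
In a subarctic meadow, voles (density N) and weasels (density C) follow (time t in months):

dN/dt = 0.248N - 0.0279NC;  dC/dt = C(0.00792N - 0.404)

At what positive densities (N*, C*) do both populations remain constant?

N* ≈ 51, C* ≈ 8.89

Set dC/dt = 0 with C > 0: 0.00792N - 0.404 = 0, so N* = 0.404/0.00792 = 51.
Set dN/dt = 0 with N > 0: 0.248 - 0.0279C = 0, so C* = 0.248/0.0279 = 8.89.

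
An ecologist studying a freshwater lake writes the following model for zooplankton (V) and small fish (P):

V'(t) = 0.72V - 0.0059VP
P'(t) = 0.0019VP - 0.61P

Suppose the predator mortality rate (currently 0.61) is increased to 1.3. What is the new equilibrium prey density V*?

V* ≈ 684

At the interior fixed point, setting dP/dt = 0 with P > 0 fixes V* = (predator death rate)/(VP coefficient) — independent of the other coefficients.
With the change, V* = 1.3/0.0019 = 684; it rises from 321.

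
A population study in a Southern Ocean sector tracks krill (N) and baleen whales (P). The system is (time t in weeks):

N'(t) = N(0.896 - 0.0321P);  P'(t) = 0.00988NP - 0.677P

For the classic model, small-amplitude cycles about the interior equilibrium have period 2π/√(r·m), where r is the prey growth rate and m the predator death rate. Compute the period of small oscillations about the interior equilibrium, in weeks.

Here r = 0.896 and m = 0.677, so r·m = 0.607.
ω = √0.607 = 0.779 per week, hence T = 2π/ω ≈ 8.07 weeks.

T ≈ 8.07 weeks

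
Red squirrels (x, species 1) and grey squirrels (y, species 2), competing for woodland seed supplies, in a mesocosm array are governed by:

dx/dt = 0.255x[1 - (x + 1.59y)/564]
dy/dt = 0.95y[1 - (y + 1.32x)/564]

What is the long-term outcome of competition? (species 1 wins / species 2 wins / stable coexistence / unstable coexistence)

Compare the nullcline intercepts: K1/α12 = 564/1.59 = 355 < K2 = 564; K2/α21 = 564/1.32 = 427 < K1 = 564.
Since both are reversed, neither can invade when rare; the interior point is a saddle.

unstable coexistence (outcome depends on initial conditions)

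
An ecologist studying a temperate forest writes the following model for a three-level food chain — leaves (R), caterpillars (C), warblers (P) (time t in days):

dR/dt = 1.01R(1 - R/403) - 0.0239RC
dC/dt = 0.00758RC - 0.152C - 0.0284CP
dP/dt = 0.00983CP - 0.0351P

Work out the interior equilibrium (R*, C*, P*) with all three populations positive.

R* ≈ 369, C* ≈ 3.57, P* ≈ 93.1

From dP/dt = 0: 0.00983C* = 0.0351, so C* = 3.57.
From dR/dt = 0: 1.01(1 - R*/403) = 0.0239·3.57, giving R* = 403·(1 - 0.0845) = 369.
From dC/dt = 0: 0.00758·369 - 0.152 = 0.0284P*, so P* = 2.64/0.0284 = 93.1.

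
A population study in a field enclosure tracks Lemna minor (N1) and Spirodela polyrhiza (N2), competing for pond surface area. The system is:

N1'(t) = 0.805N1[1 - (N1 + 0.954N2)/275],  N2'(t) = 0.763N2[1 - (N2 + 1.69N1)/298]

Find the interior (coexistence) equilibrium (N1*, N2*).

N1* ≈ 15.2, N2* ≈ 272

Setting both brackets to zero gives the nullclines N1 + 0.954N2 = 275 and 1.69N1 + N2 = 298.
Substituting N2 = 298 - 1.69N1 into the first: N1(1 - 0.954·1.69) = 275 - 0.954·298.
So N1* = -9.29/-0.612 = 15.2, and then N2* = 298 - 1.69·15.2 = 272.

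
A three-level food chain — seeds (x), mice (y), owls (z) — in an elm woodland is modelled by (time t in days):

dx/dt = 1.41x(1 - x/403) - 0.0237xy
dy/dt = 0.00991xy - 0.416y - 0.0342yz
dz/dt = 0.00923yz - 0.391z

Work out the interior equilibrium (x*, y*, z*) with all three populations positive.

From dz/dt = 0: 0.00923y* = 0.391, so y* = 42.4.
From dx/dt = 0: 1.41(1 - x*/403) = 0.0237·42.4, giving x* = 403·(1 - 0.712) = 116.
From dy/dt = 0: 0.00991·116 - 0.416 = 0.0342z*, so z* = 0.734/0.0342 = 21.5.

x* ≈ 116, y* ≈ 42.4, z* ≈ 21.5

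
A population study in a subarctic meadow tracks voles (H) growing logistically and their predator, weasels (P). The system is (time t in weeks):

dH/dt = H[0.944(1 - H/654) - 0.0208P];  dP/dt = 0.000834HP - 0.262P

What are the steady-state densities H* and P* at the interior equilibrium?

From dP/dt = 0 with P > 0: 0.000834H* = 0.262, so H* = 314.
Substitute into dH/dt = 0: 0.944(1 - 314/654) = 0.0208P*.
The bracket is 0.52, giving P* = 0.491/0.0208 = 23.6.

H* ≈ 314, P* ≈ 23.6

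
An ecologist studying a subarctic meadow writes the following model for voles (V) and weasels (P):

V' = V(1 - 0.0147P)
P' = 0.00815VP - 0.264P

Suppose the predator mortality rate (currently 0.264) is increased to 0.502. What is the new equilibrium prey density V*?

At the interior fixed point, setting dP/dt = 0 with P > 0 fixes V* = (predator death rate)/(VP coefficient) — independent of the other coefficients.
With the change, V* = 0.502/0.00815 = 61.6; it rises from 32.4.

V* ≈ 61.6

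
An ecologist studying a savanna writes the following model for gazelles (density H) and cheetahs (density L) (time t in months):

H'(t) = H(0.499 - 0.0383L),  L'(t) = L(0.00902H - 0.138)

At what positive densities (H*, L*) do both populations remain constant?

Set dL/dt = 0 with L > 0: 0.00902H - 0.138 = 0, so H* = 0.138/0.00902 = 15.3.
Set dH/dt = 0 with H > 0: 0.499 - 0.0383L = 0, so L* = 0.499/0.0383 = 13.

H* ≈ 15.3, L* ≈ 13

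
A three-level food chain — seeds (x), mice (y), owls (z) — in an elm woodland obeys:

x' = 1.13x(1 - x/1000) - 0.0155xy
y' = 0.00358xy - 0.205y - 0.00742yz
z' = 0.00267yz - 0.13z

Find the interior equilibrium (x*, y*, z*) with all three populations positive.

From dz/dt = 0: 0.00267y* = 0.13, so y* = 48.7.
From dx/dt = 0: 1.13(1 - x*/1000) = 0.0155·48.7, giving x* = 1000·(1 - 0.668) = 332.
From dy/dt = 0: 0.00358·332 - 0.205 = 0.00742z*, so z* = 0.984/0.00742 = 133.

x* ≈ 332, y* ≈ 48.7, z* ≈ 133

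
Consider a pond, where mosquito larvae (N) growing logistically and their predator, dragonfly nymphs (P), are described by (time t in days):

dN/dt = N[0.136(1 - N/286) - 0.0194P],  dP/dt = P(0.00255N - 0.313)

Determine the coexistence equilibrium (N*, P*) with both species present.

N* ≈ 123, P* ≈ 4

From dP/dt = 0 with P > 0: 0.00255N* = 0.313, so N* = 123.
Substitute into dN/dt = 0: 0.136(1 - 123/286) = 0.0194P*.
The bracket is 0.571, giving P* = 0.0776/0.0194 = 4.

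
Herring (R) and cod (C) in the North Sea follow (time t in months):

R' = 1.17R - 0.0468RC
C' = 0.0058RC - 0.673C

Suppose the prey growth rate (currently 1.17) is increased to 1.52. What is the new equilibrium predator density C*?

At the interior fixed point, setting dR/dt = 0 with R > 0 fixes C* = (prey growth rate)/(RC coefficient) — independent of the other coefficients.
With the change, C* = 1.52/0.0468 = 32.5; it rises from 25.

C* ≈ 32.5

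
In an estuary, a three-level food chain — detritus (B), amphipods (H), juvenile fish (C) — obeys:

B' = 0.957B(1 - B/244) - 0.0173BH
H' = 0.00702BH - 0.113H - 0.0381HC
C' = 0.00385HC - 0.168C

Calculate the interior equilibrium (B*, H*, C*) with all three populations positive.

From dC/dt = 0: 0.00385H* = 0.168, so H* = 43.6.
From dB/dt = 0: 0.957(1 - B*/244) = 0.0173·43.6, giving B* = 244·(1 - 0.789) = 51.5.
From dH/dt = 0: 0.00702·51.5 - 0.113 = 0.0381C*, so C* = 0.249/0.0381 = 6.53.

B* ≈ 51.5, H* ≈ 43.6, C* ≈ 6.53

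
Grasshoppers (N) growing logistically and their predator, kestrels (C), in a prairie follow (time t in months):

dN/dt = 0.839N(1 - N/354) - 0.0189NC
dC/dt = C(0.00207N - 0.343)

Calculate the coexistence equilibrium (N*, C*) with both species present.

From dC/dt = 0 with C > 0: 0.00207N* = 0.343, so N* = 166.
Substitute into dN/dt = 0: 0.839(1 - 166/354) = 0.0189C*.
The bracket is 0.532, giving C* = 0.446/0.0189 = 23.6.

N* ≈ 166, C* ≈ 23.6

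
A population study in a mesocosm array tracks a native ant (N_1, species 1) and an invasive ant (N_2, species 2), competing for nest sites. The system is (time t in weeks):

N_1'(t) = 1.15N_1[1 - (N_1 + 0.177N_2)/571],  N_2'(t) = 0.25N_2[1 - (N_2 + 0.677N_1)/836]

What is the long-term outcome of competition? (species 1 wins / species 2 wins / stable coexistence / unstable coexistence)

stable coexistence

Compare the nullcline intercepts: K1/α12 = 571/0.177 = 3230 > K2 = 836; K2/α21 = 836/0.677 = 1230 > K1 = 571.
Since both inequalities hold, each species can invade when rare, so the interior equilibrium is stable.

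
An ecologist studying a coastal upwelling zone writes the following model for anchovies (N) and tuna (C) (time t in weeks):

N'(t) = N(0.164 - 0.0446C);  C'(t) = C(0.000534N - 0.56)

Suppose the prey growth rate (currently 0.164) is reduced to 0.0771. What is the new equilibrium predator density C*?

C* ≈ 1.73

At the interior fixed point, setting dN/dt = 0 with N > 0 fixes C* = (prey growth rate)/(NC coefficient) — independent of the other coefficients.
With the change, C* = 0.0771/0.0446 = 1.73; it falls from 3.68.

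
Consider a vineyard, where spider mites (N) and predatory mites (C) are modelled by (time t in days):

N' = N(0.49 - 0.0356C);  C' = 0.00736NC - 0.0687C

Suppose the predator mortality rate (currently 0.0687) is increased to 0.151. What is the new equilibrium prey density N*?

N* ≈ 20.5

At the interior fixed point, setting dC/dt = 0 with C > 0 fixes N* = (predator death rate)/(NC coefficient) — independent of the other coefficients.
With the change, N* = 0.151/0.00736 = 20.5; it rises from 9.33.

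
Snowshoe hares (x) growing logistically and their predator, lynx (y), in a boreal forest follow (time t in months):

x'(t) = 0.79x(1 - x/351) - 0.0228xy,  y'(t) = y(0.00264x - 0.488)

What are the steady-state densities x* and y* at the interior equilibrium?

x* ≈ 185, y* ≈ 16.4

From dy/dt = 0 with y > 0: 0.00264x* = 0.488, so x* = 185.
Substitute into dx/dt = 0: 0.79(1 - 185/351) = 0.0228y*.
The bracket is 0.473, giving y* = 0.374/0.0228 = 16.4.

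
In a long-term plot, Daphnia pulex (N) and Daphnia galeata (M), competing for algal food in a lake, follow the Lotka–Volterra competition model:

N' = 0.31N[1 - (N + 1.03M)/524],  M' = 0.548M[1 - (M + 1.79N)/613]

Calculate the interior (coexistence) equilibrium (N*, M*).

N* ≈ 127, M* ≈ 385

Setting both brackets to zero gives the nullclines N + 1.03M = 524 and 1.79N + M = 613.
Substituting M = 613 - 1.79N into the first: N(1 - 1.03·1.79) = 524 - 1.03·613.
So N* = -107/-0.844 = 127, and then M* = 613 - 1.79·127 = 385.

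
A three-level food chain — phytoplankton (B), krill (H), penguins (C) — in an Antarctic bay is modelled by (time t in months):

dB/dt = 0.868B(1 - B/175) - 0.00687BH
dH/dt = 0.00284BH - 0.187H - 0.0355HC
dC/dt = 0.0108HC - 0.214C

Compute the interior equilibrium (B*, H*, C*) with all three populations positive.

B* ≈ 148, H* ≈ 19.8, C* ≈ 6.54

From dC/dt = 0: 0.0108H* = 0.214, so H* = 19.8.
From dB/dt = 0: 0.868(1 - B*/175) = 0.00687·19.8, giving B* = 175·(1 - 0.157) = 148.
From dH/dt = 0: 0.00284·148 - 0.187 = 0.0355C*, so C* = 0.232/0.0355 = 6.54.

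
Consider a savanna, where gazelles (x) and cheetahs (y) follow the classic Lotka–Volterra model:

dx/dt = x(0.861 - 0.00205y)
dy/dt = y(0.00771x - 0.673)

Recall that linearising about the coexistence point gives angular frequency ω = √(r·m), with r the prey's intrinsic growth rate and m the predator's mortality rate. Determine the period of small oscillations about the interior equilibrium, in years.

Here r = 0.861 and m = 0.673, so r·m = 0.579.
ω = √0.579 = 0.761 per year, hence T = 2π/ω ≈ 8.25 years.

T ≈ 8.25 years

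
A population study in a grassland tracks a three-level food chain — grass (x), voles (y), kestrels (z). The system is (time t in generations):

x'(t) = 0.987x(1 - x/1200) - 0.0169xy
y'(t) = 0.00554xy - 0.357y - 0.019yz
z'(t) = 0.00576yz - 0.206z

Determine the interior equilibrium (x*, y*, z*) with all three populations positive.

x* ≈ 465, y* ≈ 35.8, z* ≈ 117

From dz/dt = 0: 0.00576y* = 0.206, so y* = 35.8.
From dx/dt = 0: 0.987(1 - x*/1200) = 0.0169·35.8, giving x* = 1200·(1 - 0.612) = 465.
From dy/dt = 0: 0.00554·465 - 0.357 = 0.019z*, so z* = 2.22/0.019 = 117.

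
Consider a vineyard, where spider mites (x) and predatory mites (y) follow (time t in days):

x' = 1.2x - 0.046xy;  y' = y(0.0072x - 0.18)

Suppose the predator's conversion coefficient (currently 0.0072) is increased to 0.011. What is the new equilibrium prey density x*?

At the interior fixed point, setting dy/dt = 0 with y > 0 fixes x* = (predator death rate)/(xy coefficient) — independent of the other coefficients.
With the change, x* = 0.18/0.011 = 16.4; it falls from 25.

x* ≈ 16.4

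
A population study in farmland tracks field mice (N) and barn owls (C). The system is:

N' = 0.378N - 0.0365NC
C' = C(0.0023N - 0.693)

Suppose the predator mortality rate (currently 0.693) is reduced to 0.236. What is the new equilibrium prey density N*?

At the interior fixed point, setting dC/dt = 0 with C > 0 fixes N* = (predator death rate)/(NC coefficient) — independent of the other coefficients.
With the change, N* = 0.236/0.0023 = 103; it falls from 301.

N* ≈ 103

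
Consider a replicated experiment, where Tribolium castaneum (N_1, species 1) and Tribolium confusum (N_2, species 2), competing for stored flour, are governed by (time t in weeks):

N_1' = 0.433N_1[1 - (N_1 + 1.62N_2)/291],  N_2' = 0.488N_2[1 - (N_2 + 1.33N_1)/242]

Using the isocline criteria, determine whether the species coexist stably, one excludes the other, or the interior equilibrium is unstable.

Compare the nullcline intercepts: K1/α12 = 291/1.62 = 180 < K2 = 242; K2/α21 = 242/1.33 = 182 < K1 = 291.
Since both are reversed, neither can invade when rare; the interior point is a saddle.

unstable coexistence (outcome depends on initial conditions)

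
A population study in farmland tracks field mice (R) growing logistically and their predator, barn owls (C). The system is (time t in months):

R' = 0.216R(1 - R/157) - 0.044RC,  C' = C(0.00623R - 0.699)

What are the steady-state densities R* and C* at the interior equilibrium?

R* ≈ 112, C* ≈ 1.4

From dC/dt = 0 with C > 0: 0.00623R* = 0.699, so R* = 112.
Substitute into dR/dt = 0: 0.216(1 - 112/157) = 0.044C*.
The bracket is 0.285, giving C* = 0.0616/0.044 = 1.4.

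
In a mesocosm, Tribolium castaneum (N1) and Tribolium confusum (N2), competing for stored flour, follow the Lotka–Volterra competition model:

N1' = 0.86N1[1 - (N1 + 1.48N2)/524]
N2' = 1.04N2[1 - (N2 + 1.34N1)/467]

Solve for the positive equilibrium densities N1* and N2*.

Setting both brackets to zero gives the nullclines N1 + 1.48N2 = 524 and 1.34N1 + N2 = 467.
Substituting N2 = 467 - 1.34N1 into the first: N1(1 - 1.48·1.34) = 524 - 1.48·467.
So N1* = -167/-0.983 = 170, and then N2* = 467 - 1.34·170 = 239.

N1* ≈ 170, N2* ≈ 239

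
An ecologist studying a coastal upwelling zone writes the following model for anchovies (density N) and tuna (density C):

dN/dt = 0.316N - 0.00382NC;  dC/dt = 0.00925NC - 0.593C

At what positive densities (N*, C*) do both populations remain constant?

Set dC/dt = 0 with C > 0: 0.00925N - 0.593 = 0, so N* = 0.593/0.00925 = 64.1.
Set dN/dt = 0 with N > 0: 0.316 - 0.00382C = 0, so C* = 0.316/0.00382 = 82.7.

N* ≈ 64.1, C* ≈ 82.7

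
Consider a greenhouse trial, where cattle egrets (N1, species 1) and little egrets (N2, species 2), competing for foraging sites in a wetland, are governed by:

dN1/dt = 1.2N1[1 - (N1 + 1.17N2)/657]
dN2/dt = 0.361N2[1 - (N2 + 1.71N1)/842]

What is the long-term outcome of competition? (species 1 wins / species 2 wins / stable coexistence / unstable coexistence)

Compare the nullcline intercepts: K1/α12 = 657/1.17 = 562 < K2 = 842; K2/α21 = 842/1.71 = 492 < K1 = 657.
Since both are reversed, neither can invade when rare; the interior point is a saddle.

unstable coexistence (outcome depends on initial conditions)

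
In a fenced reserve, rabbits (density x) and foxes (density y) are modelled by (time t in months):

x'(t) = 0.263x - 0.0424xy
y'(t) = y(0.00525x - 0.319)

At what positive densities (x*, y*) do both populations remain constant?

x* ≈ 60.8, y* ≈ 6.2

Set dy/dt = 0 with y > 0: 0.00525x - 0.319 = 0, so x* = 0.319/0.00525 = 60.8.
Set dx/dt = 0 with x > 0: 0.263 - 0.0424y = 0, so y* = 0.263/0.0424 = 6.2.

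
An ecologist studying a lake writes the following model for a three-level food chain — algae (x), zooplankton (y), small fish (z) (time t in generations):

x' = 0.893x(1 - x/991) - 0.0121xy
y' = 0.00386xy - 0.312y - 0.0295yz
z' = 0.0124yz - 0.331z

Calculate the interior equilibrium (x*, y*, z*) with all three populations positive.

x* ≈ 633, y* ≈ 26.7, z* ≈ 72.2

From dz/dt = 0: 0.0124y* = 0.331, so y* = 26.7.
From dx/dt = 0: 0.893(1 - x*/991) = 0.0121·26.7, giving x* = 991·(1 - 0.362) = 633.
From dy/dt = 0: 0.00386·633 - 0.312 = 0.0295z*, so z* = 2.13/0.0295 = 72.2.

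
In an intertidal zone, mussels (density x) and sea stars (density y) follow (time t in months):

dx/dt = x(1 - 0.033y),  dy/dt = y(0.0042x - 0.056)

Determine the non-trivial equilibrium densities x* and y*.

x* ≈ 13.3, y* ≈ 30.3

Set dy/dt = 0 with y > 0: 0.0042x - 0.056 = 0, so x* = 0.056/0.0042 = 13.3.
Set dx/dt = 0 with x > 0: 1 - 0.033y = 0, so y* = 1/0.033 = 30.3.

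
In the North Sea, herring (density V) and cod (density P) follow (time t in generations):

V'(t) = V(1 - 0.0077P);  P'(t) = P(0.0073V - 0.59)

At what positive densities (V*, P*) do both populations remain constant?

Set dP/dt = 0 with P > 0: 0.0073V - 0.59 = 0, so V* = 0.59/0.0073 = 80.8.
Set dV/dt = 0 with V > 0: 1 - 0.0077P = 0, so P* = 1/0.0077 = 130.

V* ≈ 80.8, P* ≈ 130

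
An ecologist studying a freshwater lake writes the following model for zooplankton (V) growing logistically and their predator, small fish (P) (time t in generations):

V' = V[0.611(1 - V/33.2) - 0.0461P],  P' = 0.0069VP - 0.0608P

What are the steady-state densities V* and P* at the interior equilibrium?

From dP/dt = 0 with P > 0: 0.0069V* = 0.0608, so V* = 8.81.
Substitute into dV/dt = 0: 0.611(1 - 8.81/33.2) = 0.0461P*.
The bracket is 0.735, giving P* = 0.449/0.0461 = 9.74.

V* ≈ 8.81, P* ≈ 9.74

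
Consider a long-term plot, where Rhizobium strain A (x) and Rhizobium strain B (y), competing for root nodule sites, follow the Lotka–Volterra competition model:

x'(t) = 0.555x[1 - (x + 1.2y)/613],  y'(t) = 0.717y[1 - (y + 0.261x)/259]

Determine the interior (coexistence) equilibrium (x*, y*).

x* ≈ 440, y* ≈ 144

Setting both brackets to zero gives the nullclines x + 1.2y = 613 and 0.261x + y = 259.
Substituting y = 259 - 0.261x into the first: x(1 - 1.2·0.261) = 613 - 1.2·259.
So x* = 302/0.687 = 440, and then y* = 259 - 0.261·440 = 144.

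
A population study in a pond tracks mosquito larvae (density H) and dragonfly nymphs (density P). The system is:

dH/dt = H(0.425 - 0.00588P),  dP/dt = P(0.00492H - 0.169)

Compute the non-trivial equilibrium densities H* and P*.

H* ≈ 34.3, P* ≈ 72.3

Set dP/dt = 0 with P > 0: 0.00492H - 0.169 = 0, so H* = 0.169/0.00492 = 34.3.
Set dH/dt = 0 with H > 0: 0.425 - 0.00588P = 0, so P* = 0.425/0.00588 = 72.3.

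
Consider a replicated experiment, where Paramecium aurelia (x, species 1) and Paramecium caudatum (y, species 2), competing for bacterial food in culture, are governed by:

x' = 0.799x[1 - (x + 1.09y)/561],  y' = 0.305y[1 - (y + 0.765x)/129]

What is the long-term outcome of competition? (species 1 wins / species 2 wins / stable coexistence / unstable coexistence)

Compare the nullcline intercepts: K1/α12 = 561/1.09 = 515 > K2 = 129; K2/α21 = 129/0.765 = 169 < K1 = 561.
Since the inequalities point opposite ways, species 1 can invade but species 2 cannot.

species 1 excludes species 2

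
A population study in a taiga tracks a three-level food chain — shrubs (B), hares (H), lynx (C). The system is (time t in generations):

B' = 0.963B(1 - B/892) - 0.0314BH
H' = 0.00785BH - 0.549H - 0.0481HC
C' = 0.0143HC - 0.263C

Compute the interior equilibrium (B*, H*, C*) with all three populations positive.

B* ≈ 357, H* ≈ 18.4, C* ≈ 46.9

From dC/dt = 0: 0.0143H* = 0.263, so H* = 18.4.
From dB/dt = 0: 0.963(1 - B*/892) = 0.0314·18.4, giving B* = 892·(1 - 0.6) = 357.
From dH/dt = 0: 0.00785·357 - 0.549 = 0.0481C*, so C* = 2.25/0.0481 = 46.9.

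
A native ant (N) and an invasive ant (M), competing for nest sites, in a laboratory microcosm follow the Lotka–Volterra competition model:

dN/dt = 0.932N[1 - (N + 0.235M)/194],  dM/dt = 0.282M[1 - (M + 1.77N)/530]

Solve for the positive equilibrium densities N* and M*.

N* ≈ 119, M* ≈ 320

Setting both brackets to zero gives the nullclines N + 0.235M = 194 and 1.77N + M = 530.
Substituting M = 530 - 1.77N into the first: N(1 - 0.235·1.77) = 194 - 0.235·530.
So N* = 69.5/0.584 = 119, and then M* = 530 - 1.77·119 = 320.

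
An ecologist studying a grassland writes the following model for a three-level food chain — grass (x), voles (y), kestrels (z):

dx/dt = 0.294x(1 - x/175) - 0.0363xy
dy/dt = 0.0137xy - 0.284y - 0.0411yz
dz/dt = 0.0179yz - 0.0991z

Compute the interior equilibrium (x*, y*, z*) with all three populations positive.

x* ≈ 55.4, y* ≈ 5.54, z* ≈ 11.5

From dz/dt = 0: 0.0179y* = 0.0991, so y* = 5.54.
From dx/dt = 0: 0.294(1 - x*/175) = 0.0363·5.54, giving x* = 175·(1 - 0.684) = 55.4.
From dy/dt = 0: 0.0137·55.4 - 0.284 = 0.0411z*, so z* = 0.475/0.0411 = 11.5.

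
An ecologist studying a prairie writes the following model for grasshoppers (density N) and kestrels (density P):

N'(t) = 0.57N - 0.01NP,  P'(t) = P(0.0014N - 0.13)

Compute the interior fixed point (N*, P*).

N* ≈ 92.9, P* ≈ 57

Set dP/dt = 0 with P > 0: 0.0014N - 0.13 = 0, so N* = 0.13/0.0014 = 92.9.
Set dN/dt = 0 with N > 0: 0.57 - 0.01P = 0, so P* = 0.57/0.01 = 57.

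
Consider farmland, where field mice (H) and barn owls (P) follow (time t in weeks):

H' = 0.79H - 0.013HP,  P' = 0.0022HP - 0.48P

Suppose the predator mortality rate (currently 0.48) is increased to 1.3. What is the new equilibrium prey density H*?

At the interior fixed point, setting dP/dt = 0 with P > 0 fixes H* = (predator death rate)/(HP coefficient) — independent of the other coefficients.
With the change, H* = 1.3/0.0022 = 591; it rises from 218.

H* ≈ 591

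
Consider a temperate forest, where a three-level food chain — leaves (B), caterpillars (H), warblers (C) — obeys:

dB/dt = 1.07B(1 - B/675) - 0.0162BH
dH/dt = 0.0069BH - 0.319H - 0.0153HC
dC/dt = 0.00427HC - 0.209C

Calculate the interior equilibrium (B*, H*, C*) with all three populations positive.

B* ≈ 175, H* ≈ 48.9, C* ≈ 58

From dC/dt = 0: 0.00427H* = 0.209, so H* = 48.9.
From dB/dt = 0: 1.07(1 - B*/675) = 0.0162·48.9, giving B* = 675·(1 - 0.741) = 175.
From dH/dt = 0: 0.0069·175 - 0.319 = 0.0153C*, so C* = 0.887/0.0153 = 58.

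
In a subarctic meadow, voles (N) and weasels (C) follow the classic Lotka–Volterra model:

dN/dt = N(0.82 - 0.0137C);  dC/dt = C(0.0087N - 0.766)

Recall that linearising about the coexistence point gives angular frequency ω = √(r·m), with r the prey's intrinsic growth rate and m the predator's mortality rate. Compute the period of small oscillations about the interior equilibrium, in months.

T ≈ 7.93 months

Here r = 0.82 and m = 0.766, so r·m = 0.628.
ω = √0.628 = 0.793 per month, hence T = 2π/ω ≈ 7.93 months.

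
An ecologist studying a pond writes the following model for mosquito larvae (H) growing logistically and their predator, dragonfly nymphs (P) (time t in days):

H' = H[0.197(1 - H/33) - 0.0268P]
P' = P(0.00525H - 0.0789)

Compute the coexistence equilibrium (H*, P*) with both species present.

From dP/dt = 0 with P > 0: 0.00525H* = 0.0789, so H* = 15.
Substitute into dH/dt = 0: 0.197(1 - 15/33) = 0.0268P*.
The bracket is 0.545, giving P* = 0.107/0.0268 = 4.

H* ≈ 15, P* ≈ 4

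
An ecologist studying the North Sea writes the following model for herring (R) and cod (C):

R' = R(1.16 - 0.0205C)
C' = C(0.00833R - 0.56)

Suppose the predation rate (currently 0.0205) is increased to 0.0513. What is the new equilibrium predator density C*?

At the interior fixed point, setting dR/dt = 0 with R > 0 fixes C* = (prey growth rate)/(RC coefficient) — independent of the other coefficients.
With the change, C* = 1.16/0.0513 = 22.6; it falls from 56.6.

C* ≈ 22.6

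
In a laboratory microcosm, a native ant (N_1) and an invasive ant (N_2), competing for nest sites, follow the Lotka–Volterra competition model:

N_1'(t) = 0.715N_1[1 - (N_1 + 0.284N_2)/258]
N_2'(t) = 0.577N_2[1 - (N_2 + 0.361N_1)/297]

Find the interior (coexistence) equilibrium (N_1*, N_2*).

N_1* ≈ 193, N_2* ≈ 227

Setting both brackets to zero gives the nullclines N_1 + 0.284N_2 = 258 and 0.361N_1 + N_2 = 297.
Substituting N_2 = 297 - 0.361N_1 into the first: N_1(1 - 0.284·0.361) = 258 - 0.284·297.
So N_1* = 174/0.897 = 193, and then N_2* = 297 - 0.361·193 = 227.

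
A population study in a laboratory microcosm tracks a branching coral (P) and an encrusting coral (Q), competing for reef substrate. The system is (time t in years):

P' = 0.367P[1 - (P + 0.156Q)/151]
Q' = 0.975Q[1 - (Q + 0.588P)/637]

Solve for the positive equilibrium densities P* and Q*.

P* ≈ 56.8, Q* ≈ 604

Setting both brackets to zero gives the nullclines P + 0.156Q = 151 and 0.588P + Q = 637.
Substituting Q = 637 - 0.588P into the first: P(1 - 0.156·0.588) = 151 - 0.156·637.
So P* = 51.6/0.908 = 56.8, and then Q* = 637 - 0.588·56.8 = 604.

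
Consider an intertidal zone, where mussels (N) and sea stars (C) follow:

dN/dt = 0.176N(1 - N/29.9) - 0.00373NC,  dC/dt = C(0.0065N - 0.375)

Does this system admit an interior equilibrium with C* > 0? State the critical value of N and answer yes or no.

Threshold N = 57.7; K < 57.7, so no, the predator goes extinct.

The predator equation gives dC/dt > 0 only when N > 0.375/0.0065 = 57.7.
Without the predator, N → K = 29.9. Since 29.9 < 57.7, the predator cannot invade.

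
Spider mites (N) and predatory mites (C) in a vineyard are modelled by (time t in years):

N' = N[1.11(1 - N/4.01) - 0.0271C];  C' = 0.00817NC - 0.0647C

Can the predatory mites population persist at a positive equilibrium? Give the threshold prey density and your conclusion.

The predator equation gives dC/dt > 0 only when N > 0.0647/0.00817 = 7.92.
Without the predator, N → K = 4.01. Since 4.01 < 7.92, the predator cannot invade.

Threshold N = 7.92; K < 7.92, so no, the predator goes extinct.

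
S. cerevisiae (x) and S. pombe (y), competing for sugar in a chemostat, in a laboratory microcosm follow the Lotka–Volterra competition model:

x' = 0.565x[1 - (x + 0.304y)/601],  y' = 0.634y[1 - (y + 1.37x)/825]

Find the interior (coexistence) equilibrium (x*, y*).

Setting both brackets to zero gives the nullclines x + 0.304y = 601 and 1.37x + y = 825.
Substituting y = 825 - 1.37x into the first: x(1 - 0.304·1.37) = 601 - 0.304·825.
So x* = 350/0.584 = 600, and then y* = 825 - 1.37·600 = 2.79.

x* ≈ 600, y* ≈ 2.79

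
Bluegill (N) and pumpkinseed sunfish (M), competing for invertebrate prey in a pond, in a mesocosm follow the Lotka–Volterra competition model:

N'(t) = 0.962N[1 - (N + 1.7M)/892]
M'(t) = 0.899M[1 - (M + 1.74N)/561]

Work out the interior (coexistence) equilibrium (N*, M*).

Setting both brackets to zero gives the nullclines N + 1.7M = 892 and 1.74N + M = 561.
Substituting M = 561 - 1.74N into the first: N(1 - 1.7·1.74) = 892 - 1.7·561.
So N* = -61.7/-1.96 = 31.5, and then M* = 561 - 1.74·31.5 = 506.

N* ≈ 31.5, M* ≈ 506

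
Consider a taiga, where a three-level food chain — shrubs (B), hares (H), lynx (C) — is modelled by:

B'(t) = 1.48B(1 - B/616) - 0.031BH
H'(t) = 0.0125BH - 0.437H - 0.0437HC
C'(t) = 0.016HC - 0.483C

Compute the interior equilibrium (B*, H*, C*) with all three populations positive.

From dC/dt = 0: 0.016H* = 0.483, so H* = 30.2.
From dB/dt = 0: 1.48(1 - B*/616) = 0.031·30.2, giving B* = 616·(1 - 0.632) = 226.
From dH/dt = 0: 0.0125·226 - 0.437 = 0.0437C*, so C* = 2.39/0.0437 = 54.8.

B* ≈ 226, H* ≈ 30.2, C* ≈ 54.8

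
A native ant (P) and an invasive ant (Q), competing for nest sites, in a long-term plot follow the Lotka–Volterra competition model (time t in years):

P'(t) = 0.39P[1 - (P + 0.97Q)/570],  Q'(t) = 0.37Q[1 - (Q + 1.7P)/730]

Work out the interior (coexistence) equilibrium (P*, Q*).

P* ≈ 213, Q* ≈ 368

Setting both brackets to zero gives the nullclines P + 0.97Q = 570 and 1.7P + Q = 730.
Substituting Q = 730 - 1.7P into the first: P(1 - 0.97·1.7) = 570 - 0.97·730.
So P* = -138/-0.649 = 213, and then Q* = 730 - 1.7·213 = 368.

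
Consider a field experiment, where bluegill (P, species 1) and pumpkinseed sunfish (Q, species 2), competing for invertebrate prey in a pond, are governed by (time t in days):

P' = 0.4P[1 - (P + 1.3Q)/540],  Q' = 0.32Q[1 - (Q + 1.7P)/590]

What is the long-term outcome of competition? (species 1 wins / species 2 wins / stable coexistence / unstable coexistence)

Compare the nullcline intercepts: K1/α12 = 540/1.3 = 415 < K2 = 590; K2/α21 = 590/1.7 = 347 < K1 = 540.
Since both are reversed, neither can invade when rare; the interior point is a saddle.

unstable coexistence (outcome depends on initial conditions)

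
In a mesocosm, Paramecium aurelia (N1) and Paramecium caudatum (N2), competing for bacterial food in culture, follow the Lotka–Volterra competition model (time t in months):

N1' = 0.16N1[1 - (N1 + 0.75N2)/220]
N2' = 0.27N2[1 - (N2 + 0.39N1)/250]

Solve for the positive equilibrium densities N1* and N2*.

Setting both brackets to zero gives the nullclines N1 + 0.75N2 = 220 and 0.39N1 + N2 = 250.
Substituting N2 = 250 - 0.39N1 into the first: N1(1 - 0.75·0.39) = 220 - 0.75·250.
So N1* = 32.5/0.708 = 45.9, and then N2* = 250 - 0.39·45.9 = 232.

N1* ≈ 45.9, N2* ≈ 232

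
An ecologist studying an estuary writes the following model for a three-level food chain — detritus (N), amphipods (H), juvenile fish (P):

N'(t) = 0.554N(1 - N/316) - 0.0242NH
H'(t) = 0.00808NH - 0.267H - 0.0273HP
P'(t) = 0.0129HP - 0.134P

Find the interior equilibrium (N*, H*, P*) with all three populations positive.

N* ≈ 173, H* ≈ 10.4, P* ≈ 41.3

From dP/dt = 0: 0.0129H* = 0.134, so H* = 10.4.
From dN/dt = 0: 0.554(1 - N*/316) = 0.0242·10.4, giving N* = 316·(1 - 0.454) = 173.
From dH/dt = 0: 0.00808·173 - 0.267 = 0.0273P*, so P* = 1.13/0.0273 = 41.3.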